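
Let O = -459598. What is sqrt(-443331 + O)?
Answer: I*sqrt(902929) ≈ 950.23*I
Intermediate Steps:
sqrt(-443331 + O) = sqrt(-443331 - 459598) = sqrt(-902929) = I*sqrt(902929)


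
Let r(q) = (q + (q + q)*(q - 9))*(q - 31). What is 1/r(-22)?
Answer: -1/71126 ≈ -1.4060e-5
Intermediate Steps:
r(q) = (-31 + q)*(q + 2*q*(-9 + q)) (r(q) = (q + (2*q)*(-9 + q))*(-31 + q) = (q + 2*q*(-9 + q))*(-31 + q) = (-31 + q)*(q + 2*q*(-9 + q)))
1/r(-22) = 1/(-22*(527 - 79*(-22) + 2*(-22)²)) = 1/(-22*(527 + 1738 + 2*484)) = 1/(-22*(527 + 1738 + 968)) = 1/(-22*3233) = 1/(-71126) = -1/71126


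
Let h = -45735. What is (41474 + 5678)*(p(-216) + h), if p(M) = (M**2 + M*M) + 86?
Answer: 2247405776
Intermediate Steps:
p(M) = 86 + 2*M**2 (p(M) = (M**2 + M**2) + 86 = 2*M**2 + 86 = 86 + 2*M**2)
(41474 + 5678)*(p(-216) + h) = (41474 + 5678)*((86 + 2*(-216)**2) - 45735) = 47152*((86 + 2*46656) - 45735) = 47152*((86 + 93312) - 45735) = 47152*(93398 - 45735) = 47152*47663 = 2247405776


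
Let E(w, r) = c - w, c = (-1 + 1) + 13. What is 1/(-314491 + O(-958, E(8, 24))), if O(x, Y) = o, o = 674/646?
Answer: -323/101580256 ≈ -3.1798e-6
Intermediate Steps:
c = 13 (c = 0 + 13 = 13)
E(w, r) = 13 - w
o = 337/323 (o = 674*(1/646) = 337/323 ≈ 1.0433)
O(x, Y) = 337/323
1/(-314491 + O(-958, E(8, 24))) = 1/(-314491 + 337/323) = 1/(-101580256/323) = -323/101580256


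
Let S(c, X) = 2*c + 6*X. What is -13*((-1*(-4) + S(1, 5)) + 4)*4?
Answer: -2080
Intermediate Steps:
-13*((-1*(-4) + S(1, 5)) + 4)*4 = -13*((-1*(-4) + (2*1 + 6*5)) + 4)*4 = -13*((4 + (2 + 30)) + 4)*4 = -13*((4 + 32) + 4)*4 = -13*(36 + 4)*4 = -13*40*4 = -520*4 = -2080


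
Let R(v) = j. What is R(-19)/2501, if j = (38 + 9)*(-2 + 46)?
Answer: 2068/2501 ≈ 0.82687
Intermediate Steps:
j = 2068 (j = 47*44 = 2068)
R(v) = 2068
R(-19)/2501 = 2068/2501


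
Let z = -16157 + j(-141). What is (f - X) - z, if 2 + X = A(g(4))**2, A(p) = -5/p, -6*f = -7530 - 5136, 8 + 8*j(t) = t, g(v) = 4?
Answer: 292593/16 ≈ 18287.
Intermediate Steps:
j(t) = -1 + t/8
f = 2111 (f = -(-7530 - 5136)/6 = -1/6*(-12666) = 2111)
z = -129405/8 (z = -16157 + (-1 + (1/8)*(-141)) = -16157 + (-1 - 141/8) = -16157 - 149/8 = -129405/8 ≈ -16176.)
X = -7/16 (X = -2 + (-5/4)**2 = -2 + 25/16 = -7/16 ≈ -0.43750)
(f - X) - z = (2111 - 1*(-7/16)) - 1*(-129405/8) = (2111 + 7/16) + 129405/8 = 33783/16 + 129405/8 = 292593/16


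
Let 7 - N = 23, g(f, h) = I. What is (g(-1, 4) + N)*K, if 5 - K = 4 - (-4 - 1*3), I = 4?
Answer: 72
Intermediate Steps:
g(f, h) = 4
N = -16 (N = 7 - 1*23 = 7 - 23 = -16)
K = -6 (K = 5 - (4 - (-4 - 1*3)) = 5 - (4 - (-4 - 3)) = 5 - (4 - 1*(-7)) = 5 - (4 + 7) = 5 - 1*11 = 5 - 11 = -6)
(g(-1, 4) + N)*K = (4 - 16)*(-6) = -12*(-6) = 72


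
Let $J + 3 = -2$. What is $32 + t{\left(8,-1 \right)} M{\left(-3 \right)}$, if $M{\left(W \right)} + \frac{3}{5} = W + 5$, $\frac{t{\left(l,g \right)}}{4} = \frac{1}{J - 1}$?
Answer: $\frac{466}{15} \approx 31.067$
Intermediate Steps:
$J = -5$ ($J = -3 - 2 = -5$)
$t{\left(l,g \right)} = - \frac{2}{3}$ ($t{\left(l,g \right)} = \frac{4}{-5 - 1} = \frac{4}{-6} = 4 \left(- \frac{1}{6}\right) = - \frac{2}{3}$)
$M{\left(W \right)} = \frac{22}{5} + W$ ($M{\left(W \right)} = - \frac{3}{5} + \left(W + 5\right) = - \frac{3}{5} + \left(5 + W\right) = \frac{22}{5} + W$)
$32 + t{\left(8,-1 \right)} M{\left(-3 \right)} = 32 - \frac{2 \left(\frac{22}{5} - 3\right)}{3} = 32 - \frac{14}{15} = \frac{466}{15}$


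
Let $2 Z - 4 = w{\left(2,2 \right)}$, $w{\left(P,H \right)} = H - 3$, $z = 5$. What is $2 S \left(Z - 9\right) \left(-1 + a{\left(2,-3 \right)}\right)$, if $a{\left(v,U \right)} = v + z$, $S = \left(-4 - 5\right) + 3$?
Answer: $540$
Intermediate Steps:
$S = -6$ ($S = -9 + 3 = -6$)
$w{\left(P,H \right)} = -3 + H$
$Z = \frac{3}{2}$ ($Z = 2 + \frac{-3 + 2}{2} = 2 + \frac{1}{2} \left(-1\right) = 2 - \frac{1}{2} = \frac{3}{2} \approx 1.5$)
$a{\left(v,U \right)} = 5 + v$ ($a{\left(v,U \right)} = v + 5 = 5 + v$)
$2 S \left(Z - 9\right) \left(-1 + a{\left(2,-3 \right)}\right) = 2 \left(-6\right) \left(\frac{3}{2} - 9\right) \left(-1 + \left(5 + 2\right)\right) = - 12 \left(- \frac{15 \left(-1 + 7\right)}{2}\right) = - 12 \left(\left(- \frac{15}{2}\right) 6\right) = \left(-12\right) \left(-45\right) = 540$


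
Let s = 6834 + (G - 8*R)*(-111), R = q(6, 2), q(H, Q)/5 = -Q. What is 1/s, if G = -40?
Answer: 1/2394 ≈ 0.00041771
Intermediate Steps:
q(H, Q) = -5*Q (q(H, Q) = 5*(-Q) = -5*Q)
R = -10 (R = -5*2 = -10)
s = 2394 (s = 6834 + (-40 - 8*(-10))*(-111) = 6834 + (-40 + 80)*(-111) = 6834 + 40*(-111) = 6834 - 4440 = 2394)
1/s = 1/2394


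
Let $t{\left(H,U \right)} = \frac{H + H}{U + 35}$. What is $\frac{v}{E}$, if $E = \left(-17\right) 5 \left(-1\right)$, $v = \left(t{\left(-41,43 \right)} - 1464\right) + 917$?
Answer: $- \frac{21374}{3315} \approx -6.4477$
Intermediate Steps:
$t{\left(H,U \right)} = \frac{2 H}{35 + U}$
$v = - \frac{21374}{39}$ ($v = \left(2 \left(-41\right) \frac{1}{35 + 43} - 1464\right) + 917 = \left(2 \left(-41\right) \frac{1}{78} - 1464\right) + 917 = \left(- \frac{41}{39} - 1464\right) + 917 = - \frac{57137}{39} + 917 = - \frac{21374}{39} \approx -548.05$)
$E = 85$ ($E = \left(-85\right) \left(-1\right) = 85$)
$\frac{v}{E} = - \frac{21374}{39 \cdot 85} = \left(- \frac{21374}{39}\right) \frac{1}{85} = - \frac{21374}{3315}$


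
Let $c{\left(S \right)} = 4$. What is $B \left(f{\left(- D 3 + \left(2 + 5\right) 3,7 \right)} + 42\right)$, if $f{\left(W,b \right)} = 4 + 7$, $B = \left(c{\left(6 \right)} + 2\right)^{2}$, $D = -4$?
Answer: $1908$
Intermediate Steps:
$B = 36$ ($B = \left(4 + 2\right)^{2} = 6^{2} = 36$)
$f{\left(W,b \right)} = 11$
$B \left(f{\left(- D 3 + \left(2 + 5\right) 3,7 \right)} + 42\right) = 36 \left(11 + 42\right) = 36 \cdot 53 = 1908$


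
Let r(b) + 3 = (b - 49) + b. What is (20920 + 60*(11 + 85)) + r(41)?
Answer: 26710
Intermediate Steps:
r(b) = -52 + 2*b (r(b) = -3 + ((b - 49) + b) = -3 + ((-49 + b) + b) = -3 + (-49 + 2*b) = -52 + 2*b)
(20920 + 60*(11 + 85)) + r(41) = (20920 + 60*(11 + 85)) + (-52 + 2*41) = (20920 + 60*96) + (-52 + 82) = (20920 + 5760) + 30 = 26680 + 30 = 26710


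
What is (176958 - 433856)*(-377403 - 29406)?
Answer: 104508418482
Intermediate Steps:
(176958 - 433856)*(-377403 - 29406) = -256898*(-406809) = 104508418482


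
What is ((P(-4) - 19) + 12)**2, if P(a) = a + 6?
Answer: 25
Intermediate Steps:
P(a) = 6 + a
((P(-4) - 19) + 12)**2 = (((6 - 4) - 19) + 12)**2 = ((2 - 19) + 12)**2 = (-17 + 12)**2 = (-5)**2 = 25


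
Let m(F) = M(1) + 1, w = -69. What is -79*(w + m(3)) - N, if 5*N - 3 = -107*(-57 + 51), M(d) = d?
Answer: 5164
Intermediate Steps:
N = 129 (N = ⅗ + (-107*(-57 + 51))/5 = ⅗ + (-107*(-6))/5 = ⅗ + (⅕)*642 = ⅗ + 642/5 = 129)
m(F) = 2 (m(F) = 1 + 1 = 2)
-79*(w + m(3)) - N = -79*(-69 + 2) - 1*129 = -79*(-67) - 129 = 5293 - 129 = 5164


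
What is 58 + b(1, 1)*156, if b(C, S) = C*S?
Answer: 214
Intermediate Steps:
58 + b(1, 1)*156 = 58 + (1*1)*156 = 58 + 1*156 = 58 + 156 = 214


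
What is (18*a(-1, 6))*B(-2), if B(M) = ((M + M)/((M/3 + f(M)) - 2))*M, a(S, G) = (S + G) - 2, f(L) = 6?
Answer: 648/5 ≈ 129.60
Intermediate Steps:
a(S, G) = -2 + G + S (a(S, G) = (G + S) - 2 = -2 + G + S)
B(M) = 2*M²/(4 + M/3) (B(M) = ((M + M)/((M/3 + 6) - 2))*M = ((2*M)/((M*(⅓) + 6) - 2))*M = ((2*M)/((M/3 + 6) - 2))*M = ((2*M)/((6 + M/3) - 2))*M = ((2*M)/(4 + M/3))*M = (2*M/(4 + M/3))*M = 2*M²/(4 + M/3))
(18*a(-1, 6))*B(-2) = (18*(-2 + 6 - 1))*(6*(-2)²/(12 - 2)) = (18*3)*(6*4/10) = 54*(6*4*(⅒)) = 54*(12/5) = 648/5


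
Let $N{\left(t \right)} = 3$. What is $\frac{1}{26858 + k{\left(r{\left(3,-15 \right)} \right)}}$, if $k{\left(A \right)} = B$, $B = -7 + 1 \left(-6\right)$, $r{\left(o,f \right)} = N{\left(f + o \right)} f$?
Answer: $\frac{1}{26845} \approx 3.7251 \cdot 10^{-5}$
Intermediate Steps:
$r{\left(o,f \right)} = 3 f$
$B = -13$ ($B = -7 - 6 = -13$)
$k{\left(A \right)} = -13$
$\frac{1}{26858 + k{\left(r{\left(3,-15 \right)} \right)}} = \frac{1}{26858 - 13} = \frac{1}{26845}$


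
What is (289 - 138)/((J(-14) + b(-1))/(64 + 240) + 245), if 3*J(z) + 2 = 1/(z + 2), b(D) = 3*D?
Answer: 86976/141113 ≈ 0.61636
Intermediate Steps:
J(z) = -⅔ + 1/(3*(2 + z)) (J(z) = -⅔ + 1/(3*(z + 2)) = -⅔ + 1/(3*(2 + z)))
(289 - 138)/((J(-14) + b(-1))/(64 + 240) + 245) = (289 - 138)/(((-3 - 2*(-14))/(3*(2 - 14)) + 3*(-1))/(64 + 240) + 245) = 151/(((⅓)*(-3 + 28)/(-12) - 3)/304 + 245) = 151/(((⅓)*(-1/12)*25 - 3)*(1/304) + 245) = 151/((-25/36 - 3)*(1/304) + 245) = 151/(-133/36*1/304 + 245) = 151/(-7/576 + 245) = 151/(141113/576) = 151*(576/141113) = 86976/141113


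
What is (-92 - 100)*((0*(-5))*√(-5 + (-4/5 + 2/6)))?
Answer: 0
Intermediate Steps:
(-92 - 100)*((0*(-5))*√(-5 + (-4/5 + 2/6))) = -0*√(-5 + (-4*⅕ + 2*(⅙))) = -0*√(-5 + (-⅘ + ⅓)) = -0*√(-5 - 7/15) = -0*√(-82/15) = -0*I*√1230/15 = -192*0 = 0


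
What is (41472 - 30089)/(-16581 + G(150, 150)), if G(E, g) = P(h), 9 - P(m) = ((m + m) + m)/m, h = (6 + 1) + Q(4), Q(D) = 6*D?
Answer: -11383/16575 ≈ -0.68676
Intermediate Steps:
h = 31 (h = (6 + 1) + 6*4 = 7 + 24 = 31)
P(m) = 6 (P(m) = 9 - ((m + m) + m)/m = 9 - (2*m + m)/m = 9 - 3*m/m = 9 - 1*3 = 9 - 3 = 6)
G(E, g) = 6
(41472 - 30089)/(-16581 + G(150, 150)) = (41472 - 30089)/(-16581 + 6) = 11383/(-16575) = 11383*(-1/16575) = -11383/16575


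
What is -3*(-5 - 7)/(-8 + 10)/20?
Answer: 9/10 ≈ 0.90000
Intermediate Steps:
-3*(-5 - 7)/(-8 + 10)/20 = -(-36)/2*(1/20) = -3*(-6)*(1/20) = 18*(1/20) = 9/10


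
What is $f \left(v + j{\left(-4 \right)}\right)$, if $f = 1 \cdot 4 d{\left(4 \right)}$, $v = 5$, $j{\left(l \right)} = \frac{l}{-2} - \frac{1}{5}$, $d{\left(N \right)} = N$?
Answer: $\frac{544}{5} \approx 108.8$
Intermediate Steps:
$j{\left(l \right)} = - \frac{1}{5} - \frac{l}{2}$ ($j{\left(l \right)} = l \left(- \frac{1}{2}\right) - \frac{1}{5} = - \frac{l}{2} - \frac{1}{5} = - \frac{1}{5} - \frac{l}{2}$)
$f = 16$ ($f = 1 \cdot 4 \cdot 4 = 4 \cdot 4 = 16$)
$f \left(v + j{\left(-4 \right)}\right) = 16 \left(5 - - \frac{9}{5}\right) = 16 \left(5 + \left(- \frac{1}{5} + 2\right)\right) = 16 \left(5 + \frac{9}{5}\right) = 16 \cdot \frac{34}{5} = \frac{544}{5}$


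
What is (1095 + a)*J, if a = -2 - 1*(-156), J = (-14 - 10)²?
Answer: 719424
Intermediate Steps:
J = 576 (J = (-24)² = 576)
a = 154 (a = -2 + 156 = 154)
(1095 + a)*J = (1095 + 154)*576 = 1249*576 = 719424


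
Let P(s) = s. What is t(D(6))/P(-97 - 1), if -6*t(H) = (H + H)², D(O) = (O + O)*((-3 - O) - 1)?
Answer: 4800/49 ≈ 97.959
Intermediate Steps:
D(O) = 2*O*(-4 - O) (D(O) = (2*O)*(-4 - O) = 2*O*(-4 - O))
t(H) = -2*H²/3 (t(H) = -(H + H)²/6 = -4*H²/6 = -2*H²/3)
t(D(6))/P(-97 - 1) = (-2*144*(4 + 6)²/3)/(-97 - 1) = -2*(-2*6*10)²/3/(-98) = -⅔*(-120)²*(-1/98) = -⅔*14400*(-1/98) = -9600*(-1/98) = 4800/49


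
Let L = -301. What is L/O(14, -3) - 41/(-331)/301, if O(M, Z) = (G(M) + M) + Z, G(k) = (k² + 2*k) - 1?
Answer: -29979337/23313654 ≈ -1.2859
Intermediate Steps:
G(k) = -1 + k² + 2*k
O(M, Z) = -1 + Z + M² + 3*M (O(M, Z) = ((-1 + M² + 2*M) + M) + Z = (-1 + M² + 3*M) + Z = -1 + Z + M² + 3*M)
L/O(14, -3) - 41/(-331)/301 = -301/(-1 - 3 + 14² + 3*14) - 41/(-331)/301 = -301/(-1 - 3 + 196 + 42) - 41*(-1/331)*(1/301) = -301/234 + (41/331)*(1/301) = -301*1/234 + 41/99631 = -301/234 + 41/99631 = -29979337/23313654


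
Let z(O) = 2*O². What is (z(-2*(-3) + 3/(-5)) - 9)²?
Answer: 1520289/625 ≈ 2432.5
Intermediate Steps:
(z(-2*(-3) + 3/(-5)) - 9)² = (2*(-2*(-3) + 3/(-5))² - 9)² = (2*(6 + 3*(-⅕))² - 9)² = (2*(6 - ⅗)² - 9)² = (2*(27/5)² - 9)² = (2*(729/25) - 9)² = (1458/25 - 9)² = (1233/25)² = 1520289/625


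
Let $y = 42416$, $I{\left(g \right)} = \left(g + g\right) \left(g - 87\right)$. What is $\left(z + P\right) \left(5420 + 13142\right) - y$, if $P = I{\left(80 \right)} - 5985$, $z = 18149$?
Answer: $204956312$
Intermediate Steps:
$I{\left(g \right)} = 2 g \left(-87 + g\right)$
$P = -7105$ ($P = 2 \cdot 80 \left(-87 + 80\right) - 5985 = 2 \cdot 80 \left(-7\right) - 5985 = -1120 - 5985 = -7105$)
$\left(z + P\right) \left(5420 + 13142\right) - y = \left(18149 - 7105\right) \left(5420 + 13142\right) - 42416 = 11044 \cdot 18562 - 42416 = 204998728 - 42416 = 204956312$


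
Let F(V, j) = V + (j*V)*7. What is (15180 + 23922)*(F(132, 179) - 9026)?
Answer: 6119541204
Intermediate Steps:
F(V, j) = V + 7*V*j (F(V, j) = V + (V*j)*7 = V + 7*V*j)
(15180 + 23922)*(F(132, 179) - 9026) = (15180 + 23922)*(132*(1 + 7*179) - 9026) = 39102*(132*(1 + 1253) - 9026) = 39102*(132*1254 - 9026) = 39102*(165528 - 9026) = 39102*156502 = 6119541204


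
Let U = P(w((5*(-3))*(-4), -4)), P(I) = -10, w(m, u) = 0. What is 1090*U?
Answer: -10900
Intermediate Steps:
U = -10
1090*U = 1090*(-10) = -10900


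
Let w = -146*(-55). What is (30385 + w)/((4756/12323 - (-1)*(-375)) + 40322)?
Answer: 36414465/37867049 ≈ 0.96164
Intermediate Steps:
w = 8030
(30385 + w)/((4756/12323 - (-1)*(-375)) + 40322) = (30385 + 8030)/((4756/12323 - (-1)*(-375)) + 40322) = 38415/((4756*(1/12323) - 1*375) + 40322) = 38415/((4756/12323 - 375) + 40322) = 38415/(-4616369/12323 + 40322) = 38415/(492271637/12323) = 38415*(12323/492271637) = 36414465/37867049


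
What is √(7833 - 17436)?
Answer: 3*I*√1067 ≈ 97.995*I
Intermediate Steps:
√(7833 - 17436) = √(-9603) = 3*I*√1067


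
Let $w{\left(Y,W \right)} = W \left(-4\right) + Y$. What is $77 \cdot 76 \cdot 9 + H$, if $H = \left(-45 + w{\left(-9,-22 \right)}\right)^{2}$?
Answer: $53824$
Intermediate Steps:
$w{\left(Y,W \right)} = Y - 4 W$ ($w{\left(Y,W \right)} = - 4 W + Y = Y - 4 W$)
$H = 1156$ ($H = \left(-45 - -79\right)^{2} = \left(-45 + \left(-9 + 88\right)\right)^{2} = \left(-45 + 79\right)^{2} = 34^{2} = 1156$)
$77 \cdot 76 \cdot 9 + H = 77 \cdot 76 \cdot 9 + 1156 = 5852 \cdot 9 + 1156 = 52668 + 1156 = 53824$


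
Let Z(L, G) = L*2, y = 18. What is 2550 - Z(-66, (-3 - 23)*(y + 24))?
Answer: 2682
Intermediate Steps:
Z(L, G) = 2*L
2550 - Z(-66, (-3 - 23)*(y + 24)) = 2550 - 2*(-66) = 2550 - 1*(-132) = 2550 + 132 = 2682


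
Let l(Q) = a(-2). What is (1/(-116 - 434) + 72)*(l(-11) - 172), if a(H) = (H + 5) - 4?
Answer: -6850627/550 ≈ -12456.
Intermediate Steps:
a(H) = 1 + H (a(H) = (5 + H) - 4 = 1 + H)
l(Q) = -1 (l(Q) = 1 - 2 = -1)
(1/(-116 - 434) + 72)*(l(-11) - 172) = (1/(-116 - 434) + 72)*(-1 - 172) = (1/(-550) + 72)*(-173) = (-1/550 + 72)*(-173) = (39599/550)*(-173) = -6850627/550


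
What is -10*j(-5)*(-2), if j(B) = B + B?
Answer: -200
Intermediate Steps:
j(B) = 2*B
-10*j(-5)*(-2) = -20*(-5)*(-2) = -10*(-10)*(-2) = 100*(-2) = -200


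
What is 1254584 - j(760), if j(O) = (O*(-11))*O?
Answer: 7608184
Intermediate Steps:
j(O) = -11*O² (j(O) = (-11*O)*O = -11*O²)
1254584 - j(760) = 1254584 - (-11)*760² = 1254584 - (-11)*577600 = 1254584 - 1*(-6353600) = 1254584 + 6353600 = 7608184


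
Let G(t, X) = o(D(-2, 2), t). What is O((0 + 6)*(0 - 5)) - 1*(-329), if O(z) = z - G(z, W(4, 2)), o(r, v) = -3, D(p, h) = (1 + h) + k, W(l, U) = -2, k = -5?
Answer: 302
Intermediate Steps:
D(p, h) = -4 + h (D(p, h) = (1 + h) - 5 = -4 + h)
G(t, X) = -3
O(z) = 3 + z (O(z) = z - 1*(-3) = z + 3 = 3 + z)
O((0 + 6)*(0 - 5)) - 1*(-329) = (3 + (0 + 6)*(0 - 5)) - 1*(-329) = (3 + 6*(-5)) + 329 = (3 - 30) + 329 = -27 + 329 = 302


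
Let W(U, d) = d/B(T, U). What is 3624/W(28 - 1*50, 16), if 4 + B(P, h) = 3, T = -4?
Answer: -453/2 ≈ -226.50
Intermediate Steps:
B(P, h) = -1 (B(P, h) = -4 + 3 = -1)
W(U, d) = -d (W(U, d) = d/(-1) = d*(-1) = -d)
3624/W(28 - 1*50, 16) = 3624/((-1*16)) = 3624/(-16) = 3624*(-1/16) = -453/2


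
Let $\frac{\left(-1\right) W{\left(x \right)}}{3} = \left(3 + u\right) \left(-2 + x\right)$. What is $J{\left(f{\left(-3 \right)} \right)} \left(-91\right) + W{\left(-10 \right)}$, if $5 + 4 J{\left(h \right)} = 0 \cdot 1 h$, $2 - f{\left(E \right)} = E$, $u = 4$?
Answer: $\frac{1463}{4} \approx 365.75$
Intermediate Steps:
$W{\left(x \right)} = 42 - 21 x$ ($W{\left(x \right)} = - 3 \left(3 + 4\right) \left(-2 + x\right) = - 3 \cdot 7 \left(-2 + x\right) = - 3 \left(-14 + 7 x\right) = 42 - 21 x$)
$f{\left(E \right)} = 2 - E$
$J{\left(h \right)} = - \frac{5}{4}$ ($J{\left(h \right)} = - \frac{5}{4} + \frac{0 \cdot 1 h}{4} = - \frac{5}{4} + \frac{0 h}{4} = - \frac{5}{4} + \frac{1}{4} \cdot 0 = - \frac{5}{4} + 0 = - \frac{5}{4}$)
$J{\left(f{\left(-3 \right)} \right)} \left(-91\right) + W{\left(-10 \right)} = \left(- \frac{5}{4}\right) \left(-91\right) + \left(42 - -210\right) = \frac{455}{4} + \left(42 + 210\right) = \frac{455}{4} + 252 = \frac{1463}{4}$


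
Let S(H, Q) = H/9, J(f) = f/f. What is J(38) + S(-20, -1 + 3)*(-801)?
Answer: 1781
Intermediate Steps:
J(f) = 1
S(H, Q) = H/9 (S(H, Q) = H*(⅑) = H/9)
J(38) + S(-20, -1 + 3)*(-801) = 1 + ((⅑)*(-20))*(-801) = 1 - 20/9*(-801) = 1 + 1780 = 1781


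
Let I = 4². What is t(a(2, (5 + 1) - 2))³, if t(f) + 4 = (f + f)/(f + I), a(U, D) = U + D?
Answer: -54872/1331 ≈ -41.226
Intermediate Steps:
I = 16
a(U, D) = D + U
t(f) = -4 + 2*f/(16 + f) (t(f) = -4 + (f + f)/(f + 16) = -4 + (2*f)/(16 + f) = -4 + 2*f/(16 + f))
t(a(2, (5 + 1) - 2))³ = (2*(-32 - (((5 + 1) - 2) + 2))/(16 + (((5 + 1) - 2) + 2)))³ = (2*(-32 - ((6 - 2) + 2))/(16 + ((6 - 2) + 2)))³ = (2*(-32 - (4 + 2))/(16 + (4 + 2)))³ = (2*(-32 - 1*6)/(16 + 6))³ = (2*(-32 - 6)/22)³ = (2*(1/22)*(-38))³ = (-38/11)³ = -54872/1331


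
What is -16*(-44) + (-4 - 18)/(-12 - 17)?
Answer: 20438/29 ≈ 704.76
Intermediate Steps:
-16*(-44) + (-4 - 18)/(-12 - 17) = 704 - 22/(-29) = 704 - 22*(-1/29) = 704 + 22/29 = 20438/29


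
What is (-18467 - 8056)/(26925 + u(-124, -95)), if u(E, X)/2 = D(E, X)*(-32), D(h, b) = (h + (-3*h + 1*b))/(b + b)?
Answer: -839895/854257 ≈ -0.98319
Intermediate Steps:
D(h, b) = (b - 2*h)/(2*b) (D(h, b) = (h + (-3*h + b))/((2*b)) = (h + (b - 3*h))*(1/(2*b)) = (b - 2*h)*(1/(2*b)) = (b - 2*h)/(2*b))
u(E, X) = -64*(X/2 - E)/X (u(E, X) = 2*(((X/2 - E)/X)*(-32)) = 2*(-32*(X/2 - E)/X) = -64*(X/2 - E)/X)
(-18467 - 8056)/(26925 + u(-124, -95)) = (-18467 - 8056)/(26925 + (-32 + 64*(-124)/(-95))) = -26523/(26925 + (-32 + 64*(-124)*(-1/95))) = -26523/(26925 + (-32 + 7936/95)) = -26523/(26925 + 4896/95) = -26523/2562771/95 = -26523*95/2562771 = -839895/854257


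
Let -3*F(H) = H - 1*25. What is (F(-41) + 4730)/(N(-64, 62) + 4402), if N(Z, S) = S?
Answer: 33/31 ≈ 1.0645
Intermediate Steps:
F(H) = 25/3 - H/3 (F(H) = -(H - 1*25)/3 = -(H - 25)/3 = -(-25 + H)/3 = 25/3 - H/3)
(F(-41) + 4730)/(N(-64, 62) + 4402) = ((25/3 - ⅓*(-41)) + 4730)/(62 + 4402) = ((25/3 + 41/3) + 4730)/4464 = (22 + 4730)*(1/4464) = 4752*(1/4464) = 33/31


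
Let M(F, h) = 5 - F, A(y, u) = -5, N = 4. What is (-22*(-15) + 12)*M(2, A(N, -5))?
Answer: 1026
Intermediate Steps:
(-22*(-15) + 12)*M(2, A(N, -5)) = (-22*(-15) + 12)*(5 - 1*2) = (330 + 12)*(5 - 2) = 342*3 = 1026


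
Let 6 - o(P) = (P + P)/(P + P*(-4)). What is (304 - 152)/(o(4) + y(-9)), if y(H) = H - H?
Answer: 114/5 ≈ 22.800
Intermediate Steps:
o(P) = 20/3 (o(P) = 6 - (P + P)/(P + P*(-4)) = 6 - 2*P/(P - 4*P) = 6 - 2*P/((-3*P)) = 6 - 2*P*(-1/(3*P)) = 6 - 1*(-⅔) = 6 + ⅔ = 20/3)
y(H) = 0
(304 - 152)/(o(4) + y(-9)) = (304 - 152)/(20/3 + 0) = 152/(20/3) = 152*(3/20) = 114/5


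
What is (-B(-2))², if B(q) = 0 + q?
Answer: 4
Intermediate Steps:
B(q) = q
(-B(-2))² = (-1*(-2))² = 2² = 4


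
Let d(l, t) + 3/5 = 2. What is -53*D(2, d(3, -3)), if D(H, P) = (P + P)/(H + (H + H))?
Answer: -371/15 ≈ -24.733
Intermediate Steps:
d(l, t) = 7/5 (d(l, t) = -3/5 + 2 = 7/5)
D(H, P) = 2*P/(3*H) (D(H, P) = (2*P)/(H + 2*H) = (2*P)/((3*H)) = (2*P)*(1/(3*H)) = 2*P/(3*H))
-53*D(2, d(3, -3)) = -106*7/(3*5*2) = -53*7/15 = -371/15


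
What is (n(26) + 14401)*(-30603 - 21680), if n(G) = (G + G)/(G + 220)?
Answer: -92611439767/123 ≈ -7.5294e+8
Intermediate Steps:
n(G) = 2*G/(220 + G) (n(G) = (2*G)/(220 + G) = 2*G/(220 + G))
(n(26) + 14401)*(-30603 - 21680) = (2*26/(220 + 26) + 14401)*(-30603 - 21680) = (2*26/246 + 14401)*(-52283) = (2*26*(1/246) + 14401)*(-52283) = (26/123 + 14401)*(-52283) = (1771349/123)*(-52283) = -92611439767/123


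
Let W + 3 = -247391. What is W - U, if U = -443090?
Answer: 195696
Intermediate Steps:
W = -247394 (W = -3 - 247391 = -247394)
W - U = -247394 - 1*(-443090) = -247394 + 443090 = 195696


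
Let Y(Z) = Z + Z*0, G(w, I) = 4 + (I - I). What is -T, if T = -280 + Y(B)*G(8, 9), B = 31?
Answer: 156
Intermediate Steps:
G(w, I) = 4 (G(w, I) = 4 + 0 = 4)
Y(Z) = Z (Y(Z) = Z + 0 = Z)
T = -156 (T = -280 + 31*4 = -280 + 124 = -156)
-T = -1*(-156) = 156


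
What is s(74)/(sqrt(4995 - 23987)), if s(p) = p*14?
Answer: -259*I*sqrt(1187)/1187 ≈ -7.5175*I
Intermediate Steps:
s(p) = 14*p
s(74)/(sqrt(4995 - 23987)) = (14*74)/(sqrt(4995 - 23987)) = 1036/(sqrt(-18992)) = 1036/((4*I*sqrt(1187))) = 1036*(-I*sqrt(1187)/4748) = -259*I*sqrt(1187)/1187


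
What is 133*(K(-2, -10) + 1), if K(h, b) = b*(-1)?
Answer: 1463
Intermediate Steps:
K(h, b) = -b
133*(K(-2, -10) + 1) = 133*(-1*(-10) + 1) = 133*(10 + 1) = 133*11 = 1463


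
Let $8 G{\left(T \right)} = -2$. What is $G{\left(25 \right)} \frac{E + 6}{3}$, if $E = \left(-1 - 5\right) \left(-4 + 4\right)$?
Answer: $- \frac{1}{2} \approx -0.5$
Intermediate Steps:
$G{\left(T \right)} = - \frac{1}{4}$ ($G{\left(T \right)} = \frac{1}{8} \left(-2\right) = - \frac{1}{4}$)
$E = 0$ ($E = \left(-6\right) 0 = 0$)
$G{\left(25 \right)} \frac{E + 6}{3} = - \frac{\left(0 + 6\right) \frac{1}{3}}{4} = - \frac{6 \cdot \frac{1}{3}}{4} = \left(- \frac{1}{4}\right) 2 = - \frac{1}{2}$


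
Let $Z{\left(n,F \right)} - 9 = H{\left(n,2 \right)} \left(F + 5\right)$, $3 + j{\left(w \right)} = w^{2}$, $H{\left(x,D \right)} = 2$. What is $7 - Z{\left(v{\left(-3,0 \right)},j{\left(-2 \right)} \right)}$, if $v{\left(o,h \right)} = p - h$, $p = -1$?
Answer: $-14$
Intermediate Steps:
$v{\left(o,h \right)} = -1 - h$
$j{\left(w \right)} = -3 + w^{2}$
$Z{\left(n,F \right)} = 19 + 2 F$ ($Z{\left(n,F \right)} = 9 + 2 \left(F + 5\right) = 9 + 2 \left(5 + F\right) = 9 + \left(10 + 2 F\right) = 19 + 2 F$)
$7 - Z{\left(v{\left(-3,0 \right)},j{\left(-2 \right)} \right)} = 7 - \left(19 + 2 \left(-3 + \left(-2\right)^{2}\right)\right) = 7 - \left(19 + 2 \left(-3 + 4\right)\right) = 7 - \left(19 + 2 \cdot 1\right) = 7 - \left(19 + 2\right) = 7 - 21 = -14$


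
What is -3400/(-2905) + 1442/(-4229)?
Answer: 2037918/2457049 ≈ 0.82942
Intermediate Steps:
-3400/(-2905) + 1442/(-4229) = -3400*(-1/2905) + 1442*(-1/4229) = 680/581 - 1442/4229 = 2037918/2457049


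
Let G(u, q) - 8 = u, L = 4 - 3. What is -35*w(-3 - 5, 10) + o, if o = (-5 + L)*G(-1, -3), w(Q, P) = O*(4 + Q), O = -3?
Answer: -448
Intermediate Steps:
L = 1
G(u, q) = 8 + u
w(Q, P) = -12 - 3*Q (w(Q, P) = -3*(4 + Q) = -12 - 3*Q)
o = -28 (o = (-5 + 1)*(8 - 1) = -4*7 = -28)
-35*w(-3 - 5, 10) + o = -35*(-12 - 3*(-3 - 5)) - 28 = -35*(-12 - 3*(-8)) - 28 = -35*(-12 + 24) - 28 = -35*12 - 28 = -420 - 28 = -448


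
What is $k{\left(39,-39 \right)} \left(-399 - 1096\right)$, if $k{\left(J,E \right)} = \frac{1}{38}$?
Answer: $- \frac{1495}{38} \approx -39.342$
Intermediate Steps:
$k{\left(J,E \right)} = \frac{1}{38}$
$k{\left(39,-39 \right)} \left(-399 - 1096\right) = \frac{-399 - 1096}{38} = \frac{1}{38} \left(-1495\right) = - \frac{1495}{38}$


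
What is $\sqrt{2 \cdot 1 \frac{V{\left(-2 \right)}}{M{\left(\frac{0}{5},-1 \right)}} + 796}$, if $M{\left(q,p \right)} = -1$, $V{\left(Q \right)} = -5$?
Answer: $\sqrt{806} \approx 28.39$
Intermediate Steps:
$\sqrt{2 \cdot 1 \frac{V{\left(-2 \right)}}{M{\left(\frac{0}{5},-1 \right)}} + 796} = \sqrt{2 \cdot 1 \left(- \frac{5}{-1}\right) + 796} = \sqrt{2 \left(\left(-5\right) \left(-1\right)\right) + 796} = \sqrt{2 \cdot 5 + 796} = \sqrt{10 + 796} = \sqrt{806}$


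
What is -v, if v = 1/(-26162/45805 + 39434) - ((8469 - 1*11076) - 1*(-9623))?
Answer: 12672637381523/1806248208 ≈ 7016.0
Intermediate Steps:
v = -12672637381523/1806248208 (v = 1/(-26162*1/45805 + 39434) - ((8469 - 11076) + 9623) = 1/(-26162/45805 + 39434) - (-2607 + 9623) = 1/(1806248208/45805) - 1*7016 = 45805/1806248208 - 7016 = -12672637381523/1806248208 ≈ -7016.0)
-v = -1*(-12672637381523/1806248208) = 12672637381523/1806248208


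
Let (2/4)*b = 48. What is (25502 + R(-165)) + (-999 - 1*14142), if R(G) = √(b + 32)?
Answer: 10361 + 8*√2 ≈ 10372.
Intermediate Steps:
b = 96 (b = 2*48 = 96)
R(G) = 8*√2 (R(G) = √(96 + 32) = √128 = 8*√2)
(25502 + R(-165)) + (-999 - 1*14142) = (25502 + 8*√2) + (-999 - 1*14142) = (25502 + 8*√2) + (-999 - 14142) = (25502 + 8*√2) - 15141 = 10361 + 8*√2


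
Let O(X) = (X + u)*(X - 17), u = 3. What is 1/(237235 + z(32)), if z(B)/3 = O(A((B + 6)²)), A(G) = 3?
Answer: 1/236983 ≈ 4.2197e-6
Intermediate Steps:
O(X) = (-17 + X)*(3 + X) (O(X) = (X + 3)*(X - 17) = (3 + X)*(-17 + X) = (-17 + X)*(3 + X))
z(B) = -252 (z(B) = 3*(-51 + 3² - 14*3) = 3*(-51 + 9 - 42) = 3*(-84) = -252)
1/(237235 + z(32)) = 1/(237235 - 252) = 1/236983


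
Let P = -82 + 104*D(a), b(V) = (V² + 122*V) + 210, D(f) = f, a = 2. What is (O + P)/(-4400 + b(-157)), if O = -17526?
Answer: -40/3 ≈ -13.333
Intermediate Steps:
b(V) = 210 + V² + 122*V
P = 126 (P = -82 + 104*2 = -82 + 208 = 126)
(O + P)/(-4400 + b(-157)) = (-17526 + 126)/(-4400 + (210 + (-157)² + 122*(-157))) = -17400/(-4400 + (210 + 24649 - 19154)) = -17400/(-4400 + 5705) = -17400/1305 = -17400*1/1305 = -40/3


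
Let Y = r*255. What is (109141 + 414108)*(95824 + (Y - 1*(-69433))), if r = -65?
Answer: 77797707818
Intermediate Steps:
Y = -16575 (Y = -65*255 = -16575)
(109141 + 414108)*(95824 + (Y - 1*(-69433))) = (109141 + 414108)*(95824 + (-16575 - 1*(-69433))) = 523249*(95824 + (-16575 + 69433)) = 523249*(95824 + 52858) = 523249*148682 = 77797707818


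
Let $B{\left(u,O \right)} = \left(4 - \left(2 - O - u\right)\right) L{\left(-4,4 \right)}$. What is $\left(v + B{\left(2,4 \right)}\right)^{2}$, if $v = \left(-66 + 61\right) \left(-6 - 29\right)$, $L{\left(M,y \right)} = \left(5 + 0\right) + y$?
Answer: $61009$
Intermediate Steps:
$L{\left(M,y \right)} = 5 + y$
$v = 175$ ($v = \left(-5\right) \left(-35\right) = 175$)
$B{\left(u,O \right)} = 18 + 9 O + 9 u$ ($B{\left(u,O \right)} = \left(4 - \left(2 - O - u\right)\right) \left(5 + 4\right) = \left(4 - \left(2 - O - u\right)\right) 9 = \left(4 + \left(-2 + O + u\right)\right) 9 = \left(2 + O + u\right) 9 = 18 + 9 O + 9 u$)
$\left(v + B{\left(2,4 \right)}\right)^{2} = \left(175 + \left(18 + 9 \cdot 4 + 9 \cdot 2\right)\right)^{2} = \left(175 + \left(18 + 36 + 18\right)\right)^{2} = \left(175 + 72\right)^{2} = 247^{2} = 61009$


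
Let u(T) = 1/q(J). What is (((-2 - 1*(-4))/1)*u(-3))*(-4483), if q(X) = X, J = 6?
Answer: -4483/3 ≈ -1494.3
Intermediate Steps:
u(T) = 1/6
(((-2 - 1*(-4))/1)*u(-3))*(-4483) = (((-2 - 1*(-4))/1)*(1/6))*(-4483) = (((-2 + 4)*1)*(1/6))*(-4483) = ((2*1)*(1/6))*(-4483) = (2*(1/6))*(-4483) = (1/3)*(-4483) = -4483/3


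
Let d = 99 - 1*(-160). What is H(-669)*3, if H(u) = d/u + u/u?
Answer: 410/223 ≈ 1.8386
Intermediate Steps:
d = 259 (d = 99 + 160 = 259)
H(u) = 1 + 259/u (H(u) = 259/u + u/u = 259/u + 1 = 1 + 259/u)
H(-669)*3 = ((259 - 669)/(-669))*3 = -1/669*(-410)*3 = (410/669)*3 = 410/223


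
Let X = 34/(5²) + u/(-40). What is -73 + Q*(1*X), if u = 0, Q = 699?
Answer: 21941/25 ≈ 877.64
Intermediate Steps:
X = 34/25 (X = 34/(5²) + 0/(-40) = 34/25 + 0*(-1/40) = 34*(1/25) + 0 = 34/25 + 0 = 34/25 ≈ 1.3600)
-73 + Q*(1*X) = -73 + 699*(1*(34/25)) = -73 + 699*(34/25) = -73 + 23766/25 = 21941/25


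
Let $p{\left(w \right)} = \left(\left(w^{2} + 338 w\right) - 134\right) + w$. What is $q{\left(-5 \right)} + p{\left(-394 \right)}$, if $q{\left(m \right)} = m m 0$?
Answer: $21536$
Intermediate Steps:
$p{\left(w \right)} = -134 + w^{2} + 339 w$ ($p{\left(w \right)} = \left(-134 + w^{2} + 338 w\right) + w = -134 + w^{2} + 339 w$)
$q{\left(m \right)} = 0$ ($q{\left(m \right)} = m^{2} \cdot 0 = 0$)
$q{\left(-5 \right)} + p{\left(-394 \right)} = 0 + \left(-134 + \left(-394\right)^{2} + 339 \left(-394\right)\right) = 0 - -21536 = 0 + 21536 = 21536$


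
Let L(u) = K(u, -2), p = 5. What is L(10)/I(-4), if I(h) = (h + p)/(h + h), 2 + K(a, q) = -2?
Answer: 32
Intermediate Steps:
K(a, q) = -4 (K(a, q) = -2 - 2 = -4)
L(u) = -4
I(h) = (5 + h)/(2*h) (I(h) = (h + 5)/(h + h) = (5 + h)/((2*h)) = (5 + h)*(1/(2*h)) = (5 + h)/(2*h))
L(10)/I(-4) = -4/((1/2)*(5 - 4)/(-4)) = -4/((1/2)*(-1/4)*1) = -4/(-1/8) = -8*(-4) = 32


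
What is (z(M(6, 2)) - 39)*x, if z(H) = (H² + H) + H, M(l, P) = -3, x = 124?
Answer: -4464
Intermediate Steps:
z(H) = H² + 2*H (z(H) = (H + H²) + H = H² + 2*H)
(z(M(6, 2)) - 39)*x = (-3*(2 - 3) - 39)*124 = (-3*(-1) - 39)*124 = (3 - 39)*124 = -36*124 = -4464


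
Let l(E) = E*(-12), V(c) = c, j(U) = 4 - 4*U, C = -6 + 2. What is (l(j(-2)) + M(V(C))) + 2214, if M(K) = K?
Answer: 2066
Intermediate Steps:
C = -4
l(E) = -12*E
(l(j(-2)) + M(V(C))) + 2214 = (-12*(4 - 4*(-2)) - 4) + 2214 = (-12*(4 + 8) - 4) + 2214 = (-12*12 - 4) + 2214 = (-144 - 4) + 2214 = -148 + 2214 = 2066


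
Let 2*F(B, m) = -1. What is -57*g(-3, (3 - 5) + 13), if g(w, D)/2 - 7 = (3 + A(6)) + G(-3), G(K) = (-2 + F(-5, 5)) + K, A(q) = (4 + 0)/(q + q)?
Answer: -551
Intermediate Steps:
F(B, m) = -1/2 (F(B, m) = (1/2)*(-1) = -1/2)
A(q) = 2/q (A(q) = 4/((2*q)) = 4*(1/(2*q)) = 2/q)
G(K) = -5/2 + K (G(K) = (-2 - 1/2) + K = -5/2 + K)
g(w, D) = 29/3 (g(w, D) = 14 + 2*((3 + 2/6) + (-5/2 - 3)) = 14 + 2*((3 + 2*(1/6)) - 11/2) = 14 + 2*((3 + 1/3) - 11/2) = 14 + 2*(10/3 - 11/2) = 14 + 2*(-13/6) = 14 - 13/3 = 29/3)
-57*g(-3, (3 - 5) + 13) = -57*29/3 = -551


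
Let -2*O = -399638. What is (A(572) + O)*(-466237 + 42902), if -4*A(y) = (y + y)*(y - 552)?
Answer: -82168900165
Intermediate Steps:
O = 199819 (O = -½*(-399638) = 199819)
A(y) = -y*(-552 + y)/2 (A(y) = -(y + y)*(y - 552)/4 = -2*y*(-552 + y)/4 = -y*(-552 + y)/2)
(A(572) + O)*(-466237 + 42902) = ((½)*572*(552 - 1*572) + 199819)*(-466237 + 42902) = ((½)*572*(552 - 572) + 199819)*(-423335) = ((½)*572*(-20) + 199819)*(-423335) = (-5720 + 199819)*(-423335) = 194099*(-423335) = -82168900165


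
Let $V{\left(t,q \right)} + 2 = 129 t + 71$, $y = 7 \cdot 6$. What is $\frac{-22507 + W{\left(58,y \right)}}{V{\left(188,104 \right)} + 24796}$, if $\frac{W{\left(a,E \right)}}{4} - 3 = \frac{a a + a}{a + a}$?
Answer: $- \frac{22377}{49117} \approx -0.45559$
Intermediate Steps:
$y = 42$
$V{\left(t,q \right)} = 69 + 129 t$ ($V{\left(t,q \right)} = -2 + \left(129 t + 71\right) = -2 + \left(71 + 129 t\right) = 69 + 129 t$)
$W{\left(a,E \right)} = 12 + \frac{2 \left(a + a^{2}\right)}{a}$ ($W{\left(a,E \right)} = 12 + 4 \frac{a a + a}{a + a} = 12 + 4 \frac{a^{2} + a}{2 a} = 12 + 4 \left(a + a^{2}\right) \frac{1}{2 a} = 12 + 4 \frac{a + a^{2}}{2 a} = 12 + \frac{2 \left(a + a^{2}\right)}{a}$)
$\frac{-22507 + W{\left(58,y \right)}}{V{\left(188,104 \right)} + 24796} = \frac{-22507 + \left(14 + 2 \cdot 58\right)}{\left(69 + 129 \cdot 188\right) + 24796} = \frac{-22507 + \left(14 + 116\right)}{\left(69 + 24252\right) + 24796} = \frac{-22507 + 130}{24321 + 24796} = - \frac{22377}{49117}$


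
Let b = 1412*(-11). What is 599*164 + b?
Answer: 82704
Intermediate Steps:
b = -15532
599*164 + b = 599*164 - 15532 = 98236 - 15532 = 82704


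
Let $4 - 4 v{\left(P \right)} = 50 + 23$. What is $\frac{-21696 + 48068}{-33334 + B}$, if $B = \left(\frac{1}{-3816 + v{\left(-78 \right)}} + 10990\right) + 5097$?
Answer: $- \frac{404361876}{264448255} \approx -1.5291$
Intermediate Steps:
$v{\left(P \right)} = - \frac{69}{4}$ ($v{\left(P \right)} = 1 - \frac{50 + 23}{4} = 1 - \frac{73}{4} = - \frac{69}{4}$)
$B = \frac{246661967}{15333}$ ($B = \left(\frac{1}{-3816 - \frac{69}{4}} + 10990\right) + 5097 = \left(\frac{1}{- \frac{15333}{4}} + 10990\right) + 5097 = \left(- \frac{4}{15333} + 10990\right) + 5097 = \frac{168509666}{15333} + 5097 = \frac{246661967}{15333} \approx 16087.0$)
$\frac{-21696 + 48068}{-33334 + B} = \frac{-21696 + 48068}{-33334 + \frac{246661967}{15333}} = \frac{26372}{- \frac{264448255}{15333}} = 26372 \left(- \frac{15333}{264448255}\right) = - \frac{404361876}{264448255}$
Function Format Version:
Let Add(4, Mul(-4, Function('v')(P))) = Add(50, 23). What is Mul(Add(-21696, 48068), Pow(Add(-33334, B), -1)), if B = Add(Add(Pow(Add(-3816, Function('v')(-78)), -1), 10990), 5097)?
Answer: Rational(-404361876, 264448255) ≈ -1.5291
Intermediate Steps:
Function('v')(P) = Rational(-69, 4) (Function('v')(P) = Add(1, Mul(Rational(-1, 4), Add(50, 23))) = Add(1, Mul(Rational(-1, 4), 73)) = Add(1, Rational(-73, 4)) = Rational(-69, 4))
B = Rational(246661967, 15333) (B = Add(Add(Pow(Add(-3816, Rational(-69, 4)), -1), 10990), 5097) = Add(Add(Pow(Rational(-15333, 4), -1), 10990), 5097) = Add(Add(Rational(-4, 15333), 10990), 5097) = Add(Rational(168509666, 15333), 5097) = Rational(246661967, 15333) ≈ 16087.)
Mul(Add(-21696, 48068), Pow(Add(-33334, B), -1)) = Mul(Add(-21696, 48068), Pow(Add(-33334, Rational(246661967, 15333)), -1)) = Mul(26372, Pow(Rational(-264448255, 15333), -1)) = Mul(26372, Rational(-15333, 264448255)) = Rational(-404361876, 264448255)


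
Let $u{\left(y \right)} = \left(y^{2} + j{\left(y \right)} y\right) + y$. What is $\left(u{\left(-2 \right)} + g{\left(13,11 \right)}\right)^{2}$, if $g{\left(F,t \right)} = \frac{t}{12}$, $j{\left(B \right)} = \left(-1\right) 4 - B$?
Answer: $\frac{6889}{144} \approx 47.84$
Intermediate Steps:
$j{\left(B \right)} = -4 - B$
$g{\left(F,t \right)} = \frac{t}{12}$ ($g{\left(F,t \right)} = t \frac{1}{12} = \frac{t}{12}$)
$u{\left(y \right)} = y + y^{2} + y \left(-4 - y\right)$ ($u{\left(y \right)} = \left(y^{2} + \left(-4 - y\right) y\right) + y = \left(y^{2} + y \left(-4 - y\right)\right) + y = y + y^{2} + y \left(-4 - y\right)$)
$\left(u{\left(-2 \right)} + g{\left(13,11 \right)}\right)^{2} = \left(\left(-3\right) \left(-2\right) + \frac{1}{12} \cdot 11\right)^{2} = \left(6 + \frac{11}{12}\right)^{2} = \left(\frac{83}{12}\right)^{2} = \frac{6889}{144}$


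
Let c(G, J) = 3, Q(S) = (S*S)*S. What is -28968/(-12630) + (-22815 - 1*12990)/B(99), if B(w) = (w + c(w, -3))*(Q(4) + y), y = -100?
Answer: 31032647/2576520 ≈ 12.044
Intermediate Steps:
Q(S) = S³ (Q(S) = S²*S = S³)
B(w) = -108 - 36*w (B(w) = (w + 3)*(4³ - 100) = (3 + w)*(64 - 100) = (3 + w)*(-36) = -108 - 36*w)
-28968/(-12630) + (-22815 - 1*12990)/B(99) = -28968/(-12630) + (-22815 - 1*12990)/(-108 - 36*99) = -28968*(-1/12630) + (-22815 - 12990)/(-108 - 3564) = 4828/2105 - 35805/(-3672) = 4828/2105 - 35805*(-1/3672) = 4828/2105 + 11935/1224 = 31032647/2576520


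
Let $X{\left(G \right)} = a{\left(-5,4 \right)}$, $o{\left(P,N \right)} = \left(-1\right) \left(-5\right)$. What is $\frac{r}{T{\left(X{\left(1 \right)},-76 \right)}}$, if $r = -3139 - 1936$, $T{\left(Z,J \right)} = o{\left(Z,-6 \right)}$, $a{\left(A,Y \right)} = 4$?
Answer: $-1015$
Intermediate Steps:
$o{\left(P,N \right)} = 5$
$X{\left(G \right)} = 4$
$T{\left(Z,J \right)} = 5$
$r = -5075$ ($r = -3139 - 1936 = -5075$)
$\frac{r}{T{\left(X{\left(1 \right)},-76 \right)}} = - \frac{5075}{5} = \left(-5075\right) \frac{1}{5} = -1015$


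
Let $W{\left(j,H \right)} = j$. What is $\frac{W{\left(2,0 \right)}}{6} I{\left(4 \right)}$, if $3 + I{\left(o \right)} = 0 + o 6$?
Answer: $7$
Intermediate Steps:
$I{\left(o \right)} = -3 + 6 o$ ($I{\left(o \right)} = -3 + \left(0 + o 6\right) = -3 + \left(0 + 6 o\right) = -3 + 6 o$)
$\frac{W{\left(2,0 \right)}}{6} I{\left(4 \right)} = \frac{2}{6} \left(-3 + 6 \cdot 4\right) = 2 \cdot \frac{1}{6} \left(-3 + 24\right) = \frac{1}{3} \cdot 21 = 7$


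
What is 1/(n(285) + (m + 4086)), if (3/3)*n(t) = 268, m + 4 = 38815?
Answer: 1/43165 ≈ 2.3167e-5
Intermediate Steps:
m = 38811 (m = -4 + 38815 = 38811)
n(t) = 268
1/(n(285) + (m + 4086)) = 1/(268 + (38811 + 4086)) = 1/(268 + 42897) = 1/43165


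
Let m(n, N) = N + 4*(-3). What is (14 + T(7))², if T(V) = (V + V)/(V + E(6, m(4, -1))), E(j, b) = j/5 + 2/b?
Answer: 67765824/273529 ≈ 247.75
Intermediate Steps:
m(n, N) = -12 + N (m(n, N) = N - 12 = -12 + N)
E(j, b) = 2/b + j/5 (E(j, b) = j*(⅕) + 2/b = j/5 + 2/b = 2/b + j/5)
T(V) = 2*V/(68/65 + V) (T(V) = (V + V)/(V + (2/(-12 - 1) + (⅕)*6)) = (2*V)/(V + (2/(-13) + 6/5)) = (2*V)/(V + (2*(-1/13) + 6/5)) = (2*V)/(V + (-2/13 + 6/5)) = (2*V)/(V + 68/65) = (2*V)/(68/65 + V) = 2*V/(68/65 + V))
(14 + T(7))² = (14 + 130*7/(68 + 65*7))² = (14 + 130*7/(68 + 455))² = (14 + 130*7/523)² = (14 + 130*7*(1/523))² = (14 + 910/523)² = (8232/523)² = 67765824/273529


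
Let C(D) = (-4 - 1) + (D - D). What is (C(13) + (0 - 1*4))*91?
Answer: -819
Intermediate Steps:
C(D) = -5 (C(D) = -5 + 0 = -5)
(C(13) + (0 - 1*4))*91 = (-5 + (0 - 1*4))*91 = (-5 + (0 - 4))*91 = (-5 - 4)*91 = -9*91 = -819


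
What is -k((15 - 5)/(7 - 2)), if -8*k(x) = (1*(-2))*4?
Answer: -1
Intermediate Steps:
k(x) = 1 (k(x) = -1*(-2)*4/8 = -(-1)*4/4 = -1/8*(-8) = 1)
-k((15 - 5)/(7 - 2)) = -1*1 = -1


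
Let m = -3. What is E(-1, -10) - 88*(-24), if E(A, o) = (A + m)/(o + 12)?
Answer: 2110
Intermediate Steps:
E(A, o) = (-3 + A)/(12 + o) (E(A, o) = (A - 3)/(o + 12) = (-3 + A)/(12 + o))
E(-1, -10) - 88*(-24) = (-3 - 1)/(12 - 10) - 88*(-24) = -4/2 + 2112 = (1/2)*(-4) + 2112 = -2 + 2112 = 2110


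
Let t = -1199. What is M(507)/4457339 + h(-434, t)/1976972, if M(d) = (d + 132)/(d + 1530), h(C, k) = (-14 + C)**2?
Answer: 151859434163615/1495842838976983 ≈ 0.10152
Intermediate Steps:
M(d) = (132 + d)/(1530 + d)
M(507)/4457339 + h(-434, t)/1976972 = ((132 + 507)/(1530 + 507))/4457339 + (-14 - 434)**2/1976972 = (639/2037)*(1/4457339) + (-448)**2*(1/1976972) = ((1/2037)*639)*(1/4457339) + 200704*(1/1976972) = (213/679)*(1/4457339) + 50176/494243 = 213/3026533181 + 50176/494243 = 151859434163615/1495842838976983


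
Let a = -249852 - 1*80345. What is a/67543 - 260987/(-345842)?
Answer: -13795449419/3337029458 ≈ -4.1340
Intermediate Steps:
a = -330197 (a = -249852 - 80345 = -330197)
a/67543 - 260987/(-345842) = -330197/67543 - 260987/(-345842) = -330197*1/67543 - 260987*(-1/345842) = -47171/9649 + 260987/345842 = -13795449419/3337029458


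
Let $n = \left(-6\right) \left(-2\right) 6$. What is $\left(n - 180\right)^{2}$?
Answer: $11664$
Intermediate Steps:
$n = 72$ ($n = 12 \cdot 6 = 72$)
$\left(n - 180\right)^{2} = \left(72 - 180\right)^{2} = \left(-108\right)^{2} = 11664$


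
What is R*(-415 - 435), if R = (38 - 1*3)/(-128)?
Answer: 14875/64 ≈ 232.42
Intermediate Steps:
R = -35/128 (R = (38 - 3)*(-1/128) = 35*(-1/128) = -35/128 ≈ -0.27344)
R*(-415 - 435) = -35*(-415 - 435)/128 = -35/128*(-850) = 14875/64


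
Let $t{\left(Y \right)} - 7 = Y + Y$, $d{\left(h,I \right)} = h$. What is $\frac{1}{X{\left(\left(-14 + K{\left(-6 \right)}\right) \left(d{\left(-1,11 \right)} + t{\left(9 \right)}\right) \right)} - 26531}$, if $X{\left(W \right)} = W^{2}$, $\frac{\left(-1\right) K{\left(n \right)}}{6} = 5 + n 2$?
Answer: $\frac{1}{425053} \approx 2.3526 \cdot 10^{-6}$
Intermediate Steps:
$K{\left(n \right)} = -30 - 12 n$ ($K{\left(n \right)} = - 6 \left(5 + n 2\right) = - 6 \left(5 + 2 n\right) = -30 - 12 n$)
$t{\left(Y \right)} = 7 + 2 Y$ ($t{\left(Y \right)} = 7 + \left(Y + Y\right) = 7 + 2 Y$)
$\frac{1}{X{\left(\left(-14 + K{\left(-6 \right)}\right) \left(d{\left(-1,11 \right)} + t{\left(9 \right)}\right) \right)} - 26531} = \frac{1}{\left(\left(-14 - -42\right) \left(-1 + \left(7 + 2 \cdot 9\right)\right)\right)^{2} - 26531} = \frac{1}{\left(\left(-14 + \left(-30 + 72\right)\right) \left(-1 + \left(7 + 18\right)\right)\right)^{2} - 26531} = \frac{1}{\left(\left(-14 + 42\right) \left(-1 + 25\right)\right)^{2} - 26531} = \frac{1}{\left(28 \cdot 24\right)^{2} - 26531} = \frac{1}{672^{2} - 26531} = \frac{1}{451584 - 26531} = \frac{1}{425053}$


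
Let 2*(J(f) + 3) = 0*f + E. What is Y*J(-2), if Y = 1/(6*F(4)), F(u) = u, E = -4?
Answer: -5/24 ≈ -0.20833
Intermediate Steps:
J(f) = -5 (J(f) = -3 + (0*f - 4)/2 = -3 + (0 - 4)/2 = -3 + (½)*(-4) = -3 - 2 = -5)
Y = 1/24 (Y = 1/(6*4) = 1/24 ≈ 0.041667)
Y*J(-2) = (1/24)*(-5) = -5/24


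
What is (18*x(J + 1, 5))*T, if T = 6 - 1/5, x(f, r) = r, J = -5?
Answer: 522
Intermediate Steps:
T = 29/5 (T = 6 - 1*⅕ = 6 - ⅕ = 29/5 ≈ 5.8000)
(18*x(J + 1, 5))*T = (18*5)*(29/5) = 90*(29/5) = 522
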